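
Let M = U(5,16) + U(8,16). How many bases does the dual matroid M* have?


(M1+M2)* = M1* + M2*.
M1* = U(11,16), bases: C(16,11) = 4368.
M2* = U(8,16), bases: C(16,8) = 12870.
|B(M*)| = 4368 * 12870 = 56216160.

56216160


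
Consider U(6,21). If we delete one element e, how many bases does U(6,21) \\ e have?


Deleting e from U(6,21) gives U(6,20) since n > r.
Bases of U(6,20) = C(20,6) = 20! / (6! * 14!) = 38760.

38760


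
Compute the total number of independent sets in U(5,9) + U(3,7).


For a direct sum, |I(M1+M2)| = |I(M1)| * |I(M2)|.
|I(U(5,9))| = sum C(9,k) for k=0..5 = 382.
|I(U(3,7))| = sum C(7,k) for k=0..3 = 64.
Total = 382 * 64 = 24448.

24448


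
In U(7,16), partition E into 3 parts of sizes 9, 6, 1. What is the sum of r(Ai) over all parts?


r(Ai) = min(|Ai|, 7) for each part.
Sum = min(9,7) + min(6,7) + min(1,7)
    = 7 + 6 + 1
    = 14.

14


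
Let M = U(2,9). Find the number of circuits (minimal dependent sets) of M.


In U(2,9), circuits are the (3)-element subsets.
Any set of 3 elements is dependent, and removing any one element gives
an independent set of size 2, so it is a minimal dependent set.
Number of circuits = C(9,3) = (9 * 8 * 7) / (1 * 2 * 3) = 84.

84


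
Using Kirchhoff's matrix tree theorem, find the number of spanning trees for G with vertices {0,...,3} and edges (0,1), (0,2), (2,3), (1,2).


By Kirchhoff's matrix tree theorem, the number of spanning trees equals
the determinant of any cofactor of the Laplacian matrix L.
G has 4 vertices and 4 edges.
Computing the (3 x 3) cofactor determinant gives 3.

3


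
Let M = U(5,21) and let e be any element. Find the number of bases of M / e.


Contracting e from U(5,21) gives U(4,20).
Bases of U(4,20) = C(20,4) = (20 * 19 * 18 * 17) / (1 * 2 * 3 * 4) = 4845.

4845


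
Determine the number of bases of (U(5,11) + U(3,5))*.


(M1+M2)* = M1* + M2*.
M1* = U(6,11), bases: C(11,6) = 462.
M2* = U(2,5), bases: C(5,2) = 10.
|B(M*)| = 462 * 10 = 4620.

4620


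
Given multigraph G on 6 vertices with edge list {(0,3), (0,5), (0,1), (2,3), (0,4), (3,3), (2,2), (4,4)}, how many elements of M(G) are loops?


In a graphic matroid, a loop is a self-loop edge (u,u) with rank 0.
Examining all 8 edges for self-loops...
Self-loops found: (3,3), (2,2), (4,4)
Number of loops = 3.

3


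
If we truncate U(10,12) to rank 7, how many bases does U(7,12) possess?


Truncating U(10,12) to rank 7 gives U(7,12).
Bases of U(7,12) are all 7-element subsets of 12 elements.
Number of bases = C(12,7) = 792.

792


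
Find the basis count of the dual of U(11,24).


The dual of U(r,n) is U(n-r, n) = U(13,24).
Bases of U(13,24) are all (13)-element subsets.
|B(M*)| = (24 choose 13) = 2496144.

2496144


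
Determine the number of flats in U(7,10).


Flats of U(7,10): every subset of size < 7 is a flat, plus E itself.
Count = C(10,0) + C(10,1) + C(10,2) + C(10,3) + C(10,4) + C(10,5) + C(10,6) + 1
     = 1 + 10 + 45 + 120 + 210 + 252 + 210 + 1
     = 849.

849


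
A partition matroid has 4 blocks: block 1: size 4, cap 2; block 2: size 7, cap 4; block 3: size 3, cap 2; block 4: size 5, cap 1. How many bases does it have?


A basis picks exactly ci elements from block i.
Number of bases = product of C(|Si|, ci).
= C(4,2) * C(7,4) * C(3,2) * C(5,1)
= 6 * 35 * 3 * 5
= 3150.

3150


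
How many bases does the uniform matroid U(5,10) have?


Bases of U(5,10) are all 5-element subsets of the 10-element ground set.
Number of bases = C(10,5).
C(10,5) = 252.

252


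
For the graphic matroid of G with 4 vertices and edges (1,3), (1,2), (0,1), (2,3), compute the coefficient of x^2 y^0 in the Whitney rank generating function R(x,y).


R(x,y) = sum over A in 2^E of x^(r(E)-r(A)) * y^(|A|-r(A)).
G has 4 vertices, 4 edges. r(E) = 3.
Enumerate all 2^4 = 16 subsets.
Count subsets with r(E)-r(A)=2 and |A|-r(A)=0: 4.

4


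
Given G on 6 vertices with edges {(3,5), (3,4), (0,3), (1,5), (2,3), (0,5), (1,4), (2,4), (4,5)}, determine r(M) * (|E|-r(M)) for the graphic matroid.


r(M) = |V| - c = 6 - 1 = 5.
nullity = |E| - r(M) = 9 - 5 = 4.
Product = 5 * 4 = 20.

20


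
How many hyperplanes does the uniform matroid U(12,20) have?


Hyperplanes of U(12,20) are flats of rank 11.
In a uniform matroid, these are exactly the (11)-element subsets.
Count = (20 choose 11) = 167960.

167960


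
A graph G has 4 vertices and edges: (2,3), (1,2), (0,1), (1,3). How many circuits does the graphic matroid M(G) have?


A circuit in a graphic matroid = edge set of a simple cycle.
G has 4 vertices and 4 edges.
Enumerating all minimal edge subsets forming cycles...
Total circuits found: 1.

1


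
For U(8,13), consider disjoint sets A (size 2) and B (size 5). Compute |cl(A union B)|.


|A union B| = 2 + 5 = 7 (disjoint).
In U(8,13), cl(S) = S if |S| < 8, else cl(S) = E.
Since 7 < 8, cl(A union B) = A union B.
|cl(A union B)| = 7.

7


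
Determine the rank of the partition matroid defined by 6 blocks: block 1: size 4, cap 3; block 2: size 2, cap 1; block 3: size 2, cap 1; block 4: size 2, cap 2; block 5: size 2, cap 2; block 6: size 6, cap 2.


Rank of a partition matroid = sum of min(|Si|, ci) for each block.
= min(4,3) + min(2,1) + min(2,1) + min(2,2) + min(2,2) + min(6,2)
= 3 + 1 + 1 + 2 + 2 + 2
= 11.

11


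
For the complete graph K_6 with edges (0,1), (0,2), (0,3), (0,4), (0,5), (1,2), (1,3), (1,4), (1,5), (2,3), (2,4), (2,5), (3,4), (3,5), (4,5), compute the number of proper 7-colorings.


P(K_6, k) = k(k-1)(k-2)...(k-5).
P(7) = (7) * (6) * (5) * (4) * (3) * (2) = 5040.

5040


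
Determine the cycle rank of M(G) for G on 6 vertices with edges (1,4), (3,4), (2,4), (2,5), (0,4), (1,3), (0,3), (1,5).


Cycle rank (nullity) = |E| - r(M) = |E| - (|V| - c).
|E| = 8, |V| = 6, c = 1.
Nullity = 8 - (6 - 1) = 8 - 5 = 3.

3


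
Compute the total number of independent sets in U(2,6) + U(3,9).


For a direct sum, |I(M1+M2)| = |I(M1)| * |I(M2)|.
|I(U(2,6))| = sum C(6,k) for k=0..2 = 22.
|I(U(3,9))| = sum C(9,k) for k=0..3 = 130.
Total = 22 * 130 = 2860.

2860


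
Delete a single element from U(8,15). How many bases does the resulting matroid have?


Deleting e from U(8,15) gives U(8,14) since n > r.
Bases of U(8,14) = C(14,8) = 3003.

3003


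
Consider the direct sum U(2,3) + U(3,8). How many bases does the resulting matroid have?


Bases of a direct sum M1 + M2: |B| = |B(M1)| * |B(M2)|.
|B(U(2,3))| = C(3,2) = 3.
|B(U(3,8))| = C(8,3) = 56.
Total bases = 3 * 56 = 168.

168


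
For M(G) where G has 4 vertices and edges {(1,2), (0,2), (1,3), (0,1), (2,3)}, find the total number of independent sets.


An independent set in a graphic matroid is an acyclic edge subset.
G has 4 vertices and 5 edges.
Enumerate all 2^5 = 32 subsets, checking for acyclicity.
Total independent sets = 24.

24


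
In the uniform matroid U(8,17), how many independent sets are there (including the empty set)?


Independent sets of U(8,17) are all subsets of size <= 8.
Count = C(17,0) + C(17,1) + C(17,2) + C(17,3) + C(17,4) + C(17,5) + C(17,6) + C(17,7) + C(17,8)
     = 1 + 17 + 136 + 680 + 2380 + 6188 + 12376 + 19448 + 24310
     = 65536.

65536


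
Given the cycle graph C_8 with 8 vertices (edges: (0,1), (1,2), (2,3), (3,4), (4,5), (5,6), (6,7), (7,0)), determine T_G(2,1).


T(C_8; x,y) = x + x^2 + ... + x^(7) + y.
T(2,1) = 2^1 + 2^2 + 2^3 + 2^4 + 2^5 + 2^6 + 2^7 + 1
= 2 + 4 + 8 + 16 + 32 + 64 + 128 + 1
= 255.

255


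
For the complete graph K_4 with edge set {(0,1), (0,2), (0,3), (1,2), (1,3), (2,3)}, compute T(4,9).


T(K_4; x,y) = x^3 + 3x^2 + 4xy + 2x + y^3 + 3y^2 + 2y.
Substituting x=4, y=9:
= 64 + 48 + 144 + 8 + 729 + 243 + 18
= 1254.

1254


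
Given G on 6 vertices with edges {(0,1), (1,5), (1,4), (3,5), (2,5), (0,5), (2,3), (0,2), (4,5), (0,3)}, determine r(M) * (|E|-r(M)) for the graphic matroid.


r(M) = |V| - c = 6 - 1 = 5.
nullity = |E| - r(M) = 10 - 5 = 5.
Product = 5 * 5 = 25.

25


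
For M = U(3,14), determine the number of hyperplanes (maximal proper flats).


Hyperplanes of U(3,14) are flats of rank 2.
In a uniform matroid, these are exactly the (2)-element subsets.
Count = C(14,2) = (14 * 13) / (1 * 2) = 91.

91


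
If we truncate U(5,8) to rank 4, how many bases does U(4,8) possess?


Truncating U(5,8) to rank 4 gives U(4,8).
Bases of U(4,8) are all 4-element subsets of 8 elements.
Number of bases = (8 choose 4) = 70.

70


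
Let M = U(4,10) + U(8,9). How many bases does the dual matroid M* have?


(M1+M2)* = M1* + M2*.
M1* = U(6,10), bases: C(10,6) = 210.
M2* = U(1,9), bases: C(9,1) = 9.
|B(M*)| = 210 * 9 = 1890.

1890


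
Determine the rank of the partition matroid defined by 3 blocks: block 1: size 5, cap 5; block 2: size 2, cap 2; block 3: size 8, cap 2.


Rank of a partition matroid = sum of min(|Si|, ci) for each block.
= min(5,5) + min(2,2) + min(8,2)
= 5 + 2 + 2
= 9.

9


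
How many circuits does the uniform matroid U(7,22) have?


In U(7,22), circuits are the (8)-element subsets.
Any set of 8 elements is dependent, and removing any one element gives
an independent set of size 7, so it is a minimal dependent set.
Number of circuits = (22 choose 8) = 319770.

319770


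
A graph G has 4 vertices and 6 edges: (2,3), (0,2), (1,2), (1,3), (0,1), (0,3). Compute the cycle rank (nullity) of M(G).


Cycle rank (nullity) = |E| - r(M) = |E| - (|V| - c).
|E| = 6, |V| = 4, c = 1.
Nullity = 6 - (4 - 1) = 6 - 3 = 3.

3


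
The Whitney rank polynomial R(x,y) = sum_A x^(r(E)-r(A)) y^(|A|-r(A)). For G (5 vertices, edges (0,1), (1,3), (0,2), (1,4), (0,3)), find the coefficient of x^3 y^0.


R(x,y) = sum over A in 2^E of x^(r(E)-r(A)) * y^(|A|-r(A)).
G has 5 vertices, 5 edges. r(E) = 4.
Enumerate all 2^5 = 32 subsets.
Count subsets with r(E)-r(A)=3 and |A|-r(A)=0: 5.

5


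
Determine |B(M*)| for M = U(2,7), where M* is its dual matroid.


The dual of U(r,n) is U(n-r, n) = U(5,7).
Bases of U(5,7) are all (5)-element subsets.
|B(M*)| = C(7,5) = 21.

21


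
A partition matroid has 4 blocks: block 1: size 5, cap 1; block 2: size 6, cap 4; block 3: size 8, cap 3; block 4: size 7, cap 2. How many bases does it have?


A basis picks exactly ci elements from block i.
Number of bases = product of C(|Si|, ci).
= C(5,1) * C(6,4) * C(8,3) * C(7,2)
= 5 * 15 * 56 * 21
= 88200.

88200


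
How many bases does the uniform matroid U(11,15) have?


Bases of U(11,15) are all 11-element subsets of the 15-element ground set.
Number of bases = C(15,11).
C(15,11) = 15! / (11! * 4!) = 1365.

1365


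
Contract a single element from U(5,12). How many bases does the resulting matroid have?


Contracting e from U(5,12) gives U(4,11).
Bases of U(4,11) = C(11,4) = (11 * 10 * 9 * 8) / (1 * 2 * 3 * 4) = 330.

330


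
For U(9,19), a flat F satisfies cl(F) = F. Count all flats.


Flats of U(9,19): every subset of size < 9 is a flat, plus E itself.
Count = (19 choose 0) + (19 choose 1) + (19 choose 2) + (19 choose 3) + (19 choose 4) + (19 choose 5) + (19 choose 6) + (19 choose 7) + (19 choose 8) + 1
     = 1 + 19 + 171 + 969 + 3876 + 11628 + 27132 + 50388 + 75582 + 1
     = 169767.

169767


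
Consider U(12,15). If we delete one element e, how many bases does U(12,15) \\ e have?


Deleting e from U(12,15) gives U(12,14) since n > r.
Bases of U(12,14) = C(14,12) = 14! / (12! * 2!) = 91.

91


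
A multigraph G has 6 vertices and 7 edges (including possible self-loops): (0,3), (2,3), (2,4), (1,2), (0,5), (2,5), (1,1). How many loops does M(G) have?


In a graphic matroid, a loop is a self-loop edge (u,u) with rank 0.
Examining all 7 edges for self-loops...
Self-loops found: (1,1)
Number of loops = 1.

1


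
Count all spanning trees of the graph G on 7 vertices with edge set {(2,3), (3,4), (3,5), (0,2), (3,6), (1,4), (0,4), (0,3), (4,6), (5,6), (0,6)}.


By Kirchhoff's matrix tree theorem, the number of spanning trees equals
the determinant of any cofactor of the Laplacian matrix L.
G has 7 vertices and 11 edges.
Computing the (6 x 6) cofactor determinant gives 99.

99


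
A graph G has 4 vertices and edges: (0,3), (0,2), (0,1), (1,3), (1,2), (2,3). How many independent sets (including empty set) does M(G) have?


An independent set in a graphic matroid is an acyclic edge subset.
G has 4 vertices and 6 edges.
Enumerate all 2^6 = 64 subsets, checking for acyclicity.
Total independent sets = 38.

38


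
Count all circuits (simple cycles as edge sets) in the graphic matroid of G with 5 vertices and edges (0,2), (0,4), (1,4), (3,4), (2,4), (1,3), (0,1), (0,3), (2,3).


A circuit in a graphic matroid = edge set of a simple cycle.
G has 5 vertices and 9 edges.
Enumerating all minimal edge subsets forming cycles...
Total circuits found: 22.

22


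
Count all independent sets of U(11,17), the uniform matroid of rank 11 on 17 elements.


Independent sets of U(11,17) are all subsets of size <= 11.
Count = C(17,0) + C(17,1) + C(17,2) + C(17,3) + C(17,4) + C(17,5) + C(17,6) + C(17,7) + C(17,8) + C(17,9) + C(17,10) + C(17,11)
     = 1 + 17 + 136 + 680 + 2380 + 6188 + 12376 + 19448 + 24310 + 24310 + 19448 + 12376
     = 121670.

121670


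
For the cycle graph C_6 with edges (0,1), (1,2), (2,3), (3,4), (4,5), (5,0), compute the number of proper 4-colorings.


P(C_6, k) = (k-1)^6 + (-1)^6*(k-1).
P(4) = (3)^6 + 3
= 729 + 3 = 732.

732


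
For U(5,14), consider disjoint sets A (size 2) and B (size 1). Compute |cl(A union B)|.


|A union B| = 2 + 1 = 3 (disjoint).
In U(5,14), cl(S) = S if |S| < 5, else cl(S) = E.
Since 3 < 5, cl(A union B) = A union B.
|cl(A union B)| = 3.

3


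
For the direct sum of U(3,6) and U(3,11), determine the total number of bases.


Bases of a direct sum M1 + M2: |B| = |B(M1)| * |B(M2)|.
|B(U(3,6))| = C(6,3) = 20.
|B(U(3,11))| = C(11,3) = 165.
Total bases = 20 * 165 = 3300.

3300


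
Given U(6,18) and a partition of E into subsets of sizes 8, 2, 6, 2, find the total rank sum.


r(Ai) = min(|Ai|, 6) for each part.
Sum = min(8,6) + min(2,6) + min(6,6) + min(2,6)
    = 6 + 2 + 6 + 2
    = 16.

16


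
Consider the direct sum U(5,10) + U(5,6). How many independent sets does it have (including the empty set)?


For a direct sum, |I(M1+M2)| = |I(M1)| * |I(M2)|.
|I(U(5,10))| = sum C(10,k) for k=0..5 = 638.
|I(U(5,6))| = sum C(6,k) for k=0..5 = 63.
Total = 638 * 63 = 40194.

40194


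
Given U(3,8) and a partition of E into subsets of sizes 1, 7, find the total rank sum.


r(Ai) = min(|Ai|, 3) for each part.
Sum = min(1,3) + min(7,3)
    = 1 + 3
    = 4.

4


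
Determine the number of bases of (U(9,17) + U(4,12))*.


(M1+M2)* = M1* + M2*.
M1* = U(8,17), bases: C(17,8) = 24310.
M2* = U(8,12), bases: C(12,8) = 495.
|B(M*)| = 24310 * 495 = 12033450.

12033450


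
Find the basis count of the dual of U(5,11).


The dual of U(r,n) is U(n-r, n) = U(6,11).
Bases of U(6,11) are all (6)-element subsets.
|B(M*)| = (11 choose 6) = 462.

462


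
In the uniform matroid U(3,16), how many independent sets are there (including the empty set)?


Independent sets of U(3,16) are all subsets of size <= 3.
Count = C(16,0) + C(16,1) + C(16,2) + C(16,3)
     = 1 + 16 + 120 + 560
     = 697.

697


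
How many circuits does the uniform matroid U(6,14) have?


In U(6,14), circuits are the (7)-element subsets.
Any set of 7 elements is dependent, and removing any one element gives
an independent set of size 6, so it is a minimal dependent set.
Number of circuits = (14 choose 7) = 3432.

3432


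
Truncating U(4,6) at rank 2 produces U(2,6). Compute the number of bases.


Truncating U(4,6) to rank 2 gives U(2,6).
Bases of U(2,6) are all 2-element subsets of 6 elements.
Number of bases = C(6,2) = (6 * 5) / (1 * 2) = 15.

15


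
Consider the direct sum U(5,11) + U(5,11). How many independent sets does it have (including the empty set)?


For a direct sum, |I(M1+M2)| = |I(M1)| * |I(M2)|.
|I(U(5,11))| = sum C(11,k) for k=0..5 = 1024.
|I(U(5,11))| = sum C(11,k) for k=0..5 = 1024.
Total = 1024 * 1024 = 1048576.

1048576


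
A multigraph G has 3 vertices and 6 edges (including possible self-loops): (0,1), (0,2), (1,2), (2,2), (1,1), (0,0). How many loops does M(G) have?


In a graphic matroid, a loop is a self-loop edge (u,u) with rank 0.
Examining all 6 edges for self-loops...
Self-loops found: (2,2), (1,1), (0,0)
Number of loops = 3.

3


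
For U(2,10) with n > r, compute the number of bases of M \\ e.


Deleting e from U(2,10) gives U(2,9) since n > r.
Bases of U(2,9) = (9 choose 2) = 36.

36


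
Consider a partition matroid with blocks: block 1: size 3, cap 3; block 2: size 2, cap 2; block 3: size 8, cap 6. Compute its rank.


Rank of a partition matroid = sum of min(|Si|, ci) for each block.
= min(3,3) + min(2,2) + min(8,6)
= 3 + 2 + 6
= 11.

11


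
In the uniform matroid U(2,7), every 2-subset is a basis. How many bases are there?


Bases of U(2,7) are all 2-element subsets of the 7-element ground set.
Number of bases = C(7,2).
C(7,2) = (7 * 6) / (1 * 2) = 21.

21


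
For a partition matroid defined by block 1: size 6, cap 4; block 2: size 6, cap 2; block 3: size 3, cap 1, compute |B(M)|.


A basis picks exactly ci elements from block i.
Number of bases = product of C(|Si|, ci).
= C(6,4) * C(6,2) * C(3,1)
= 15 * 15 * 3
= 675.

675


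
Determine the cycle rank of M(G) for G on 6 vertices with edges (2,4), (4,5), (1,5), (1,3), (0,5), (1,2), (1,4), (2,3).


Cycle rank (nullity) = |E| - r(M) = |E| - (|V| - c).
|E| = 8, |V| = 6, c = 1.
Nullity = 8 - (6 - 1) = 8 - 5 = 3.

3


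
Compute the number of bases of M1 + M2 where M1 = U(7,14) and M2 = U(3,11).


Bases of a direct sum M1 + M2: |B| = |B(M1)| * |B(M2)|.
|B(U(7,14))| = C(14,7) = 3432.
|B(U(3,11))| = C(11,3) = 165.
Total bases = 3432 * 165 = 566280.

566280


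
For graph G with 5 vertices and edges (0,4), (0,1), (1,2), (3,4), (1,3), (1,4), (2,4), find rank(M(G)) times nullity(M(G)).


r(M) = |V| - c = 5 - 1 = 4.
nullity = |E| - r(M) = 7 - 4 = 3.
Product = 4 * 3 = 12.

12


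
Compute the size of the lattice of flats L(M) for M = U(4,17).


Flats of U(4,17): every subset of size < 4 is a flat, plus E itself.
Count = (17 choose 0) + (17 choose 1) + (17 choose 2) + (17 choose 3) + 1
     = 1 + 17 + 136 + 680 + 1
     = 835.

835


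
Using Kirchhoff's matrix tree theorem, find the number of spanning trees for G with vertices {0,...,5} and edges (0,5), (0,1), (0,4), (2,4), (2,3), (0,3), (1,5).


By Kirchhoff's matrix tree theorem, the number of spanning trees equals
the determinant of any cofactor of the Laplacian matrix L.
G has 6 vertices and 7 edges.
Computing the (5 x 5) cofactor determinant gives 12.

12


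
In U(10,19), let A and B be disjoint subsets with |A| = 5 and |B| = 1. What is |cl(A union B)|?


|A union B| = 5 + 1 = 6 (disjoint).
In U(10,19), cl(S) = S if |S| < 10, else cl(S) = E.
Since 6 < 10, cl(A union B) = A union B.
|cl(A union B)| = 6.

6


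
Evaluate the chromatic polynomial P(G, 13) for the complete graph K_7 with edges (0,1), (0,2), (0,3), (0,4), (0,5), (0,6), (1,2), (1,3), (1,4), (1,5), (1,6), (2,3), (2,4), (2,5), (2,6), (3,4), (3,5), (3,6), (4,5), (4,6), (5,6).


P(K_7, k) = k(k-1)(k-2)...(k-6).
P(13) = (13) * (12) * (11) * (10) * (9) * (8) * (7) = 8648640.

8648640


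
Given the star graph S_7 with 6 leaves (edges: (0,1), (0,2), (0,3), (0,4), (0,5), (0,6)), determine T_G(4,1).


A star on 7 vertices is a tree with 6 edges.
T(x,y) = x^(6) for any tree.
T(4,1) = 4^6 = 4096.

4096


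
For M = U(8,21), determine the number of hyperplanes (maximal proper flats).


Hyperplanes of U(8,21) are flats of rank 7.
In a uniform matroid, these are exactly the (7)-element subsets.
Count = (21 choose 7) = 116280.

116280


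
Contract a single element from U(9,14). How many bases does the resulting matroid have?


Contracting e from U(9,14) gives U(8,13).
Bases of U(8,13) = C(13,8) = 1287.

1287


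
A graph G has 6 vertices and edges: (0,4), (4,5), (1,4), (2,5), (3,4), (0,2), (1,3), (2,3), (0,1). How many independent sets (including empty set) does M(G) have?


An independent set in a graphic matroid is an acyclic edge subset.
G has 6 vertices and 9 edges.
Enumerate all 2^9 = 512 subsets, checking for acyclicity.
Total independent sets = 306.

306


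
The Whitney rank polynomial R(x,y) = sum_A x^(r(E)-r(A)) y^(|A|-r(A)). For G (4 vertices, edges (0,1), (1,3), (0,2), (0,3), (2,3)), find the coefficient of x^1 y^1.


R(x,y) = sum over A in 2^E of x^(r(E)-r(A)) * y^(|A|-r(A)).
G has 4 vertices, 5 edges. r(E) = 3.
Enumerate all 2^5 = 32 subsets.
Count subsets with r(E)-r(A)=1 and |A|-r(A)=1: 2.

2


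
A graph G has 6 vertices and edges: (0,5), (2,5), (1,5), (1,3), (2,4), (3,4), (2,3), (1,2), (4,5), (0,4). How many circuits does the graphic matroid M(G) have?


A circuit in a graphic matroid = edge set of a simple cycle.
G has 6 vertices and 10 edges.
Enumerating all minimal edge subsets forming cycles...
Total circuits found: 21.

21


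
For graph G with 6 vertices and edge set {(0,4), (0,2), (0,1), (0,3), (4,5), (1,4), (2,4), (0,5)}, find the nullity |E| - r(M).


Cycle rank (nullity) = |E| - r(M) = |E| - (|V| - c).
|E| = 8, |V| = 6, c = 1.
Nullity = 8 - (6 - 1) = 8 - 5 = 3.

3


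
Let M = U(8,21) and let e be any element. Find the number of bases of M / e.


Contracting e from U(8,21) gives U(7,20).
Bases of U(7,20) = C(20,7) = 20! / (7! * 13!) = 77520.

77520


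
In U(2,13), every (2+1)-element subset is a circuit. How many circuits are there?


In U(2,13), circuits are the (3)-element subsets.
Any set of 3 elements is dependent, and removing any one element gives
an independent set of size 2, so it is a minimal dependent set.
Number of circuits = (13 choose 3) = 286.

286


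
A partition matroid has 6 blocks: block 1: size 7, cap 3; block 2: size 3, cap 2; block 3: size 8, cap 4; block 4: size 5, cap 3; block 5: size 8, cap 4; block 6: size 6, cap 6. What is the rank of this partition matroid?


Rank of a partition matroid = sum of min(|Si|, ci) for each block.
= min(7,3) + min(3,2) + min(8,4) + min(5,3) + min(8,4) + min(6,6)
= 3 + 2 + 4 + 3 + 4 + 6
= 22.

22


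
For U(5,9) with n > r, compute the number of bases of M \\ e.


Deleting e from U(5,9) gives U(5,8) since n > r.
Bases of U(5,8) = (8 choose 5) = 56.

56


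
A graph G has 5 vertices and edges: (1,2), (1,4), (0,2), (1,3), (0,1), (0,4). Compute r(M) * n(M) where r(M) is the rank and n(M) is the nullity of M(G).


r(M) = |V| - c = 5 - 1 = 4.
nullity = |E| - r(M) = 6 - 4 = 2.
Product = 4 * 2 = 8.

8


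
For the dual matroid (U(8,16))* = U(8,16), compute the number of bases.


The dual of U(r,n) is U(n-r, n) = U(8,16).
Bases of U(8,16) are all (8)-element subsets.
|B(M*)| = C(16,8) = 12870.

12870


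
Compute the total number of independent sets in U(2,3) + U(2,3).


For a direct sum, |I(M1+M2)| = |I(M1)| * |I(M2)|.
|I(U(2,3))| = sum C(3,k) for k=0..2 = 7.
|I(U(2,3))| = sum C(3,k) for k=0..2 = 7.
Total = 7 * 7 = 49.

49


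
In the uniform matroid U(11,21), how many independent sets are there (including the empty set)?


Independent sets of U(11,21) are all subsets of size <= 11.
Count = (21 choose 0) + (21 choose 1) + (21 choose 2) + (21 choose 3) + (21 choose 4) + (21 choose 5) + (21 choose 6) + (21 choose 7) + (21 choose 8) + (21 choose 9) + (21 choose 10) + (21 choose 11)
     = 1 + 21 + 210 + 1330 + 5985 + 20349 + 54264 + 116280 + 203490 + 293930 + 352716 + 352716
     = 1401292.

1401292


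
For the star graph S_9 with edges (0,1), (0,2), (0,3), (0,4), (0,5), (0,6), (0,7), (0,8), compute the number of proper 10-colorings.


P(tree, k) = k * (k-1)^(8) for any tree on 9 vertices.
P(10) = 10 * 9^8 = 10 * 43046721 = 430467210.

430467210


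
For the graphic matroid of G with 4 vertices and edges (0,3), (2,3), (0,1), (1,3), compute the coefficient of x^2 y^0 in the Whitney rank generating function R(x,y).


R(x,y) = sum over A in 2^E of x^(r(E)-r(A)) * y^(|A|-r(A)).
G has 4 vertices, 4 edges. r(E) = 3.
Enumerate all 2^4 = 16 subsets.
Count subsets with r(E)-r(A)=2 and |A|-r(A)=0: 4.

4


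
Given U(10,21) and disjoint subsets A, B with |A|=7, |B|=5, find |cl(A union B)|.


|A union B| = 7 + 5 = 12 (disjoint).
In U(10,21), cl(S) = S if |S| < 10, else cl(S) = E.
Since 12 >= 10, cl(A union B) = E.
|cl(A union B)| = 21.

21


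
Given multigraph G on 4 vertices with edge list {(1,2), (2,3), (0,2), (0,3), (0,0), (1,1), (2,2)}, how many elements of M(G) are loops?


In a graphic matroid, a loop is a self-loop edge (u,u) with rank 0.
Examining all 7 edges for self-loops...
Self-loops found: (0,0), (1,1), (2,2)
Number of loops = 3.

3


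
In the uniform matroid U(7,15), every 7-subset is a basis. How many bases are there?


Bases of U(7,15) are all 7-element subsets of the 15-element ground set.
Number of bases = C(15,7).
C(15,7) = 15! / (7! * 8!) = 6435.

6435


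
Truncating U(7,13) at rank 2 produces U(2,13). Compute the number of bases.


Truncating U(7,13) to rank 2 gives U(2,13).
Bases of U(2,13) are all 2-element subsets of 13 elements.
Number of bases = C(13,2) = 13! / (2! * 11!) = 78.

78


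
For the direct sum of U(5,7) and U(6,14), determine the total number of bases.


Bases of a direct sum M1 + M2: |B| = |B(M1)| * |B(M2)|.
|B(U(5,7))| = C(7,5) = 21.
|B(U(6,14))| = C(14,6) = 3003.
Total bases = 21 * 3003 = 63063.

63063


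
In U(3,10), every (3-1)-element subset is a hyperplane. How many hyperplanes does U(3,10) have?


Hyperplanes of U(3,10) are flats of rank 2.
In a uniform matroid, these are exactly the (2)-element subsets.
Count = (10 choose 2) = 45.

45


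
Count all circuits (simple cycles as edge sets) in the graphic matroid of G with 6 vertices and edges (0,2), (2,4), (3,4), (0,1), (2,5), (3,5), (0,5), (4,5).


A circuit in a graphic matroid = edge set of a simple cycle.
G has 6 vertices and 8 edges.
Enumerating all minimal edge subsets forming cycles...
Total circuits found: 6.

6


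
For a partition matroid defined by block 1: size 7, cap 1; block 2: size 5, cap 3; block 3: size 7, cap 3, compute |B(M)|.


A basis picks exactly ci elements from block i.
Number of bases = product of C(|Si|, ci).
= C(7,1) * C(5,3) * C(7,3)
= 7 * 10 * 35
= 2450.

2450


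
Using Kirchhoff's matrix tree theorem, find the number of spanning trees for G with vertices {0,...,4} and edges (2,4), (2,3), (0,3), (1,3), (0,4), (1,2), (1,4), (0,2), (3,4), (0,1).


By Kirchhoff's matrix tree theorem, the number of spanning trees equals
the determinant of any cofactor of the Laplacian matrix L.
G has 5 vertices and 10 edges.
Computing the (4 x 4) cofactor determinant gives 125.

125


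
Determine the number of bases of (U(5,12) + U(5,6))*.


(M1+M2)* = M1* + M2*.
M1* = U(7,12), bases: C(12,7) = 792.
M2* = U(1,6), bases: C(6,1) = 6.
|B(M*)| = 792 * 6 = 4752.

4752


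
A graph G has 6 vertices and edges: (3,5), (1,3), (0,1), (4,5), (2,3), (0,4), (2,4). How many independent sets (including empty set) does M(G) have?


An independent set in a graphic matroid is an acyclic edge subset.
G has 6 vertices and 7 edges.
Enumerate all 2^7 = 128 subsets, checking for acyclicity.
Total independent sets = 114.

114


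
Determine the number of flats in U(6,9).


Flats of U(6,9): every subset of size < 6 is a flat, plus E itself.
Count = C(9,0) + C(9,1) + C(9,2) + C(9,3) + C(9,4) + C(9,5) + 1
     = 1 + 9 + 36 + 84 + 126 + 126 + 1
     = 383.

383


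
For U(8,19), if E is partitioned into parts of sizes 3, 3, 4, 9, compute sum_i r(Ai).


r(Ai) = min(|Ai|, 8) for each part.
Sum = min(3,8) + min(3,8) + min(4,8) + min(9,8)
    = 3 + 3 + 4 + 8
    = 18.

18


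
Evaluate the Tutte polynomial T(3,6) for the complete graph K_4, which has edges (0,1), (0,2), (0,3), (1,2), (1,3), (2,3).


T(K_4; x,y) = x^3 + 3x^2 + 4xy + 2x + y^3 + 3y^2 + 2y.
Substituting x=3, y=6:
= 27 + 27 + 72 + 6 + 216 + 108 + 12
= 468.

468


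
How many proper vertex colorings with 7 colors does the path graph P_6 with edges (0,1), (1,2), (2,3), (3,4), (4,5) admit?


P(P_6, k) = k * (k-1)^(5).
P(7) = 7 * 6^5 = 7 * 7776 = 54432.

54432


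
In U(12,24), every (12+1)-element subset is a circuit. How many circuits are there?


In U(12,24), circuits are the (13)-element subsets.
Any set of 13 elements is dependent, and removing any one element gives
an independent set of size 12, so it is a minimal dependent set.
Number of circuits = (24 choose 13) = 2496144.

2496144


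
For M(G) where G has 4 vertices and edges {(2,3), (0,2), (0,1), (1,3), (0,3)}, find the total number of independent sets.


An independent set in a graphic matroid is an acyclic edge subset.
G has 4 vertices and 5 edges.
Enumerate all 2^5 = 32 subsets, checking for acyclicity.
Total independent sets = 24.

24


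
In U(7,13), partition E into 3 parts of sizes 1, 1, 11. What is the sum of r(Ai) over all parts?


r(Ai) = min(|Ai|, 7) for each part.
Sum = min(1,7) + min(1,7) + min(11,7)
    = 1 + 1 + 7
    = 9.

9


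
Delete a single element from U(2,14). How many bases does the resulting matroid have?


Deleting e from U(2,14) gives U(2,13) since n > r.
Bases of U(2,13) = C(13,2) = (13 * 12) / (1 * 2) = 78.

78


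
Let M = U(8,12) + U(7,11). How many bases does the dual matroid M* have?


(M1+M2)* = M1* + M2*.
M1* = U(4,12), bases: C(12,4) = 495.
M2* = U(4,11), bases: C(11,4) = 330.
|B(M*)| = 495 * 330 = 163350.

163350


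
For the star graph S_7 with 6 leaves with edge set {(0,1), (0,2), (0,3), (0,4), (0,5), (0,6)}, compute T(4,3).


A star on 7 vertices is a tree with 6 edges.
T(x,y) = x^(6) for any tree.
T(4,3) = 4^6 = 4096.

4096


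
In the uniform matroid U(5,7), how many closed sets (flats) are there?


Flats of U(5,7): every subset of size < 5 is a flat, plus E itself.
Count = (7 choose 0) + (7 choose 1) + (7 choose 2) + (7 choose 3) + (7 choose 4) + 1
     = 1 + 7 + 21 + 35 + 35 + 1
     = 100.

100


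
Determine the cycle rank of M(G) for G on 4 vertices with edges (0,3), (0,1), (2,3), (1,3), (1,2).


Cycle rank (nullity) = |E| - r(M) = |E| - (|V| - c).
|E| = 5, |V| = 4, c = 1.
Nullity = 5 - (4 - 1) = 5 - 3 = 2.

2


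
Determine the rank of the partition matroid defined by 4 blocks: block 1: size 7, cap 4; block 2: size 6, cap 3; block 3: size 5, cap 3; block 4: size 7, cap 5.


Rank of a partition matroid = sum of min(|Si|, ci) for each block.
= min(7,4) + min(6,3) + min(5,3) + min(7,5)
= 4 + 3 + 3 + 5
= 15.

15


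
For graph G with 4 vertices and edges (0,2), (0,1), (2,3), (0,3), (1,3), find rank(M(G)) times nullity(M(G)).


r(M) = |V| - c = 4 - 1 = 3.
nullity = |E| - r(M) = 5 - 3 = 2.
Product = 3 * 2 = 6.

6


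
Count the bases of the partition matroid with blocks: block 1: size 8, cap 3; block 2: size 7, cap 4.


A basis picks exactly ci elements from block i.
Number of bases = product of C(|Si|, ci).
= C(8,3) * C(7,4)
= 56 * 35
= 1960.

1960


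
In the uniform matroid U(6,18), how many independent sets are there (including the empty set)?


Independent sets of U(6,18) are all subsets of size <= 6.
Count = (18 choose 0) + (18 choose 1) + (18 choose 2) + (18 choose 3) + (18 choose 4) + (18 choose 5) + (18 choose 6)
     = 1 + 18 + 153 + 816 + 3060 + 8568 + 18564
     = 31180.

31180


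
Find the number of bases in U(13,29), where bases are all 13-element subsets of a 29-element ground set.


Bases of U(13,29) are all 13-element subsets of the 29-element ground set.
Number of bases = C(29,13).
C(29,13) = 67863915.

67863915


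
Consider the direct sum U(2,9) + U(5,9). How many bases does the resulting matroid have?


Bases of a direct sum M1 + M2: |B| = |B(M1)| * |B(M2)|.
|B(U(2,9))| = C(9,2) = 36.
|B(U(5,9))| = C(9,5) = 126.
Total bases = 36 * 126 = 4536.

4536


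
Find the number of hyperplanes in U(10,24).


Hyperplanes of U(10,24) are flats of rank 9.
In a uniform matroid, these are exactly the (9)-element subsets.
Count = C(24,9) = 1307504.

1307504


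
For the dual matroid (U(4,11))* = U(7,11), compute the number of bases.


The dual of U(r,n) is U(n-r, n) = U(7,11).
Bases of U(7,11) are all (7)-element subsets.
|B(M*)| = C(11,7) = 11! / (7! * 4!) = 330.

330


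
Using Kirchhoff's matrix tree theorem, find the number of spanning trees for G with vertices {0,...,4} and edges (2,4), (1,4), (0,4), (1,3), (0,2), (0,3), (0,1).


By Kirchhoff's matrix tree theorem, the number of spanning trees equals
the determinant of any cofactor of the Laplacian matrix L.
G has 5 vertices and 7 edges.
Computing the (4 x 4) cofactor determinant gives 21.

21


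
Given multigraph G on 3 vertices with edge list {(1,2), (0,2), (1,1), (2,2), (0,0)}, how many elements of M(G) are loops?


In a graphic matroid, a loop is a self-loop edge (u,u) with rank 0.
Examining all 5 edges for self-loops...
Self-loops found: (1,1), (2,2), (0,0)
Number of loops = 3.

3


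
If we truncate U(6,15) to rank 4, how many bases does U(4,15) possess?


Truncating U(6,15) to rank 4 gives U(4,15).
Bases of U(4,15) are all 4-element subsets of 15 elements.
Number of bases = (15 choose 4) = 1365.

1365


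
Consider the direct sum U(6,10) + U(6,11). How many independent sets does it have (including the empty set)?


For a direct sum, |I(M1+M2)| = |I(M1)| * |I(M2)|.
|I(U(6,10))| = sum C(10,k) for k=0..6 = 848.
|I(U(6,11))| = sum C(11,k) for k=0..6 = 1486.
Total = 848 * 1486 = 1260128.

1260128


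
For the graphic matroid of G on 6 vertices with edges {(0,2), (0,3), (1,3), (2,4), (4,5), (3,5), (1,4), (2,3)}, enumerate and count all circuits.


A circuit in a graphic matroid = edge set of a simple cycle.
G has 6 vertices and 8 edges.
Enumerating all minimal edge subsets forming cycles...
Total circuits found: 6.

6


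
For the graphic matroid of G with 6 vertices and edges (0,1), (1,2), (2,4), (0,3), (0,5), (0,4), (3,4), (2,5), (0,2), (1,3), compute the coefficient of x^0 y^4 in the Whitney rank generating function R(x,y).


R(x,y) = sum over A in 2^E of x^(r(E)-r(A)) * y^(|A|-r(A)).
G has 6 vertices, 10 edges. r(E) = 5.
Enumerate all 2^10 = 1024 subsets.
Count subsets with r(E)-r(A)=0 and |A|-r(A)=4: 10.

10


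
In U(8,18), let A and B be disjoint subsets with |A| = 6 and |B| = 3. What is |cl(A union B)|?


|A union B| = 6 + 3 = 9 (disjoint).
In U(8,18), cl(S) = S if |S| < 8, else cl(S) = E.
Since 9 >= 8, cl(A union B) = E.
|cl(A union B)| = 18.

18


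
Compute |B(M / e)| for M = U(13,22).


Contracting e from U(13,22) gives U(12,21).
Bases of U(12,21) = C(21,12) = 21! / (12! * 9!) = 293930.

293930


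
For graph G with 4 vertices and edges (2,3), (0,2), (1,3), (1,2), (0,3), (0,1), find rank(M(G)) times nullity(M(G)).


r(M) = |V| - c = 4 - 1 = 3.
nullity = |E| - r(M) = 6 - 3 = 3.
Product = 3 * 3 = 9.

9


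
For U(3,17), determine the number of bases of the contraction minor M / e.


Contracting e from U(3,17) gives U(2,16).
Bases of U(2,16) = C(16,2) = (16 * 15) / (1 * 2) = 120.

120


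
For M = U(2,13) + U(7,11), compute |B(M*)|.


(M1+M2)* = M1* + M2*.
M1* = U(11,13), bases: C(13,11) = 78.
M2* = U(4,11), bases: C(11,4) = 330.
|B(M*)| = 78 * 330 = 25740.

25740


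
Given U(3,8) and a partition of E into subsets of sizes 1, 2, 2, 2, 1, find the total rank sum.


r(Ai) = min(|Ai|, 3) for each part.
Sum = min(1,3) + min(2,3) + min(2,3) + min(2,3) + min(1,3)
    = 1 + 2 + 2 + 2 + 1
    = 8.

8


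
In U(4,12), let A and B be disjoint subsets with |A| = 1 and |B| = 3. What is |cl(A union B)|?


|A union B| = 1 + 3 = 4 (disjoint).
In U(4,12), cl(S) = S if |S| < 4, else cl(S) = E.
Since 4 >= 4, cl(A union B) = E.
|cl(A union B)| = 12.

12


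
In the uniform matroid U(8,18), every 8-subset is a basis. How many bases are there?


Bases of U(8,18) are all 8-element subsets of the 18-element ground set.
Number of bases = C(18,8).
C(18,8) = 18! / (8! * 10!) = 43758.

43758


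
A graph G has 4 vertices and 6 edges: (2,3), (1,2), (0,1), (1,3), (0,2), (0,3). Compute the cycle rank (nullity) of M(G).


Cycle rank (nullity) = |E| - r(M) = |E| - (|V| - c).
|E| = 6, |V| = 4, c = 1.
Nullity = 6 - (4 - 1) = 6 - 3 = 3.

3


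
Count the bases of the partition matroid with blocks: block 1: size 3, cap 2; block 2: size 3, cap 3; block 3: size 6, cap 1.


A basis picks exactly ci elements from block i.
Number of bases = product of C(|Si|, ci).
= C(3,2) * C(3,3) * C(6,1)
= 3 * 1 * 6
= 18.

18


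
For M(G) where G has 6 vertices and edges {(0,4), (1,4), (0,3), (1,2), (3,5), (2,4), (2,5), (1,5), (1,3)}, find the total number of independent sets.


An independent set in a graphic matroid is an acyclic edge subset.
G has 6 vertices and 9 edges.
Enumerate all 2^9 = 512 subsets, checking for acyclicity.
Total independent sets = 298.

298


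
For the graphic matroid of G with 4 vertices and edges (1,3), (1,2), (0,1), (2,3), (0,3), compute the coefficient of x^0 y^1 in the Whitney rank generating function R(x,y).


R(x,y) = sum over A in 2^E of x^(r(E)-r(A)) * y^(|A|-r(A)).
G has 4 vertices, 5 edges. r(E) = 3.
Enumerate all 2^5 = 32 subsets.
Count subsets with r(E)-r(A)=0 and |A|-r(A)=1: 5.

5


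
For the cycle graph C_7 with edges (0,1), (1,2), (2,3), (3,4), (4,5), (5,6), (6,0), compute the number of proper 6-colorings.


P(C_7, k) = (k-1)^7 + (-1)^7*(k-1).
P(6) = (5)^7 - 5
= 78125 - 5 = 78120.

78120


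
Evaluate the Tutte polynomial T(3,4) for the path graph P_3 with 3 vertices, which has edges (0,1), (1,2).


A path on 3 vertices is a tree with 2 edges.
T(x,y) = x^(2) for any tree.
T(3,4) = 3^2 = 9.

9


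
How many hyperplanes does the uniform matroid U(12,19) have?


Hyperplanes of U(12,19) are flats of rank 11.
In a uniform matroid, these are exactly the (11)-element subsets.
Count = C(19,11) = 19! / (11! * 8!) = 75582.

75582


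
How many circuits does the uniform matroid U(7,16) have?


In U(7,16), circuits are the (8)-element subsets.
Any set of 8 elements is dependent, and removing any one element gives
an independent set of size 7, so it is a minimal dependent set.
Number of circuits = (16 choose 8) = 12870.

12870


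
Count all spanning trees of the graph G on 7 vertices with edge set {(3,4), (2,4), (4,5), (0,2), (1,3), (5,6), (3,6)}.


By Kirchhoff's matrix tree theorem, the number of spanning trees equals
the determinant of any cofactor of the Laplacian matrix L.
G has 7 vertices and 7 edges.
Computing the (6 x 6) cofactor determinant gives 4.

4


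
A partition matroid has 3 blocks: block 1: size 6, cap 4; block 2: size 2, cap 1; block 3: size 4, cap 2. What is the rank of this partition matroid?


Rank of a partition matroid = sum of min(|Si|, ci) for each block.
= min(6,4) + min(2,1) + min(4,2)
= 4 + 1 + 2
= 7.

7


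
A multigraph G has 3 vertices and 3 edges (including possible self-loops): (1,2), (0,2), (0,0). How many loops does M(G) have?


In a graphic matroid, a loop is a self-loop edge (u,u) with rank 0.
Examining all 3 edges for self-loops...
Self-loops found: (0,0)
Number of loops = 1.

1


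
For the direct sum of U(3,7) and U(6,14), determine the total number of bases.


Bases of a direct sum M1 + M2: |B| = |B(M1)| * |B(M2)|.
|B(U(3,7))| = C(7,3) = 35.
|B(U(6,14))| = C(14,6) = 3003.
Total bases = 35 * 3003 = 105105.

105105


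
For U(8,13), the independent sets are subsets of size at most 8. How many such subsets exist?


Independent sets of U(8,13) are all subsets of size <= 8.
Count = C(13,0) + C(13,1) + C(13,2) + C(13,3) + C(13,4) + C(13,5) + C(13,6) + C(13,7) + C(13,8)
     = 1 + 13 + 78 + 286 + 715 + 1287 + 1716 + 1716 + 1287
     = 7099.

7099


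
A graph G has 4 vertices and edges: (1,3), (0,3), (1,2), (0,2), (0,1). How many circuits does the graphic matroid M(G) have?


A circuit in a graphic matroid = edge set of a simple cycle.
G has 4 vertices and 5 edges.
Enumerating all minimal edge subsets forming cycles...
Total circuits found: 3.

3
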